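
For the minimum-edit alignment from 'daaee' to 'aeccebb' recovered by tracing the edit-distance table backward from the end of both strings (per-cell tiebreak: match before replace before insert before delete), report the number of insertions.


Edit distance = 6. Backtracking from cell (5, 7) with preference match > replace > insert > delete,
then listing the resulting alignment 'daaee' -> 'aeccebb' left to right:
  Step 1: insert 'a' [insertion #1]
  Step 2: replace d->e
  Step 3: replace a->c
  Step 4: replace a->c
  Step 5: keep 'e'
  Step 6: insert 'b' [insertion #2]
  Step 7: replace e->b
Total insertions: 2

2


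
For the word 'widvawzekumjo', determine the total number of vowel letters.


Scanning each character of 'widvawzekumjo':
  Position 1: 'w' -> consonant (running count: 0)
  Position 2: 'i' -> vowel (running count: 1)
  Position 3: 'd' -> consonant (running count: 1)
  Position 4: 'v' -> consonant (running count: 1)
  Position 5: 'a' -> vowel (running count: 2)
  Position 6: 'w' -> consonant (running count: 2)
  Position 7: 'z' -> consonant (running count: 2)
  Position 8: 'e' -> vowel (running count: 3)
  Position 9: 'k' -> consonant (running count: 3)
  Position 10: 'u' -> vowel (running count: 4)
  Position 11: 'm' -> consonant (running count: 4)
  Position 12: 'j' -> consonant (running count: 4)
  Position 13: 'o' -> vowel (running count: 5)
Total vowels: 5

5


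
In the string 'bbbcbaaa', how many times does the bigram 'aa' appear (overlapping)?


Scanning 'bbbcbaaa' for bigram 'aa':
  Position 0: 'bb' -> no
  Position 1: 'bb' -> no
  Position 2: 'bc' -> no
  Position 3: 'cb' -> no
  Position 4: 'ba' -> no
  Position 5: 'aa' -> MATCH
  Position 6: 'aa' -> MATCH
Total matches: 2

2


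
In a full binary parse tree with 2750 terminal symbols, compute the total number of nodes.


Leaf nodes (terminals): 2750
Internal nodes = n - 1 = 2750 - 1 = 2749
Total = leaves + internal = 2750 + 2749 = 5499

5499


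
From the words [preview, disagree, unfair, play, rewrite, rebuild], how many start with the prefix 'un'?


Checking each word for prefix 'un':
  'preview' -> no (count: 0)
  'disagree' -> no (count: 0)
  'unfair' -> YES, starts with 'un' (count: 1)
  'play' -> no (count: 1)
  'rewrite' -> no (count: 1)
  'rebuild' -> no (count: 1)
Total with prefix 'un': 1

1


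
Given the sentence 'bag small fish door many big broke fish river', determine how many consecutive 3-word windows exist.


Word trigrams from [9] words:
  Trigram 1: (bag small fish)
  Trigram 2: (small fish door)
  Trigram 3: (fish door many)
  Trigram 4: (door many big)
  Trigram 5: (many big broke)
  Trigram 6: (big broke fish)
  Trigram 7: (broke fish river)
Total word trigrams: 9 - 2 = 7

7


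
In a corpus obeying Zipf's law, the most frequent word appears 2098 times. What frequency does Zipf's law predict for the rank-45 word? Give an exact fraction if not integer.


Zipf's law: freq(rank) = f1 / rank
f1 = 2098, rank = 45
freq = 2098 / 45
GCD(2098, 45) = 1
Simplified: 2098/45

2098/45


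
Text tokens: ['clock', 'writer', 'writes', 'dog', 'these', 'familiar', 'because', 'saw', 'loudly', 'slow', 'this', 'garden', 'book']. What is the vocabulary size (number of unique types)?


Listing all tokens and tracking unique types:
  Token 1: 'clock' -> NEW (unique so far: 1)
  Token 2: 'writer' -> NEW (unique so far: 2)
  Token 3: 'writes' -> NEW (unique so far: 3)
  Token 4: 'dog' -> NEW (unique so far: 4)
  Token 5: 'these' -> NEW (unique so far: 5)
  Token 6: 'familiar' -> NEW (unique so far: 6)
  Token 7: 'because' -> NEW (unique so far: 7)
  Token 8: 'saw' -> NEW (unique so far: 8)
  Token 9: 'loudly' -> NEW (unique so far: 9)
  Token 10: 'slow' -> NEW (unique so far: 10)
  Token 11: 'this' -> NEW (unique so far: 11)
  Token 12: 'garden' -> NEW (unique so far: 12)
  Token 13: 'book' -> NEW (unique so far: 13)
Unique types: ('because', 'book', 'clock', 'dog', 'familiar', 'garden', 'loudly', 'saw', 'slow', 'these', 'this', 'writer', 'writes')
Vocabulary size: 13

13


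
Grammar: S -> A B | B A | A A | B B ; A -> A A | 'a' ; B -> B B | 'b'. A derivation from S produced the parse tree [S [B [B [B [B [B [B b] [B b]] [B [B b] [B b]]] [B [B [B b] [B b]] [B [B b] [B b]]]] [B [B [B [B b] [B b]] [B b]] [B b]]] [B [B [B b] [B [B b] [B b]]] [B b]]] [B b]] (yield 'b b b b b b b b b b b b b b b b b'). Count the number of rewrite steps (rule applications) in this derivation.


Every bracketed nonterminal node [X ...] in the tree is produced by exactly one rule application.
Reading the tree off as a leftmost derivation:
  Step 1: S  =>  B B   (applied S -> B B)
  Step 2: B B  =>  B B B   (applied B -> B B)
  Step 3: B B B  =>  B B B B   (applied B -> B B)
  Step 4: B B B B  =>  B B B B B   (applied B -> B B)
  Step 5: B B B B B  =>  B B B B B B   (applied B -> B B)
  Step 6: B B B B B B  =>  B B B B B B B   (applied B -> B B)
  Step 7: B B B B B B B  =>  b B B B B B B   (applied B -> b)
  Step 8: b B B B B B B  =>  b b B B B B B   (applied B -> b)
  Step 9: b b B B B B B  =>  b b B B B B B B   (applied B -> B B)
  Step 10: b b B B B B B B  =>  b b b B B B B B   (applied B -> b)
  Step 11: b b b B B B B B  =>  b b b b B B B B   (applied B -> b)
  Step 12: b b b b B B B B  =>  b b b b B B B B B   (applied B -> B B)
  Step 13: b b b b B B B B B  =>  b b b b B B B B B B   (applied B -> B B)
  Step 14: b b b b B B B B B B  =>  b b b b b B B B B B   (applied B -> b)
  Step 15: b b b b b B B B B B  =>  b b b b b b B B B B   (applied B -> b)
  Step 16: b b b b b b B B B B  =>  b b b b b b B B B B B   (applied B -> B B)
  Step 17: b b b b b b B B B B B  =>  b b b b b b b B B B B   (applied B -> b)
  Step 18: b b b b b b b B B B B  =>  b b b b b b b b B B B   (applied B -> b)
  Step 19: b b b b b b b b B B B  =>  b b b b b b b b B B B B   (applied B -> B B)
  Step 20: b b b b b b b b B B B B  =>  b b b b b b b b B B B B B   (applied B -> B B)
  Step 21: b b b b b b b b B B B B B  =>  b b b b b b b b B B B B B B   (applied B -> B B)
  Step 22: b b b b b b b b B B B B B B  =>  b b b b b b b b b B B B B B   (applied B -> b)
  Step 23: b b b b b b b b b B B B B B  =>  b b b b b b b b b b B B B B   (applied B -> b)
  Step 24: b b b b b b b b b b B B B B  =>  b b b b b b b b b b b B B B   (applied B -> b)
  Step 25: b b b b b b b b b b b B B B  =>  b b b b b b b b b b b b B B   (applied B -> b)
  Step 26: b b b b b b b b b b b b B B  =>  b b b b b b b b b b b b B B B   (applied B -> B B)
  Step 27: b b b b b b b b b b b b B B B  =>  b b b b b b b b b b b b B B B B   (applied B -> B B)
  Step 28: b b b b b b b b b b b b B B B B  =>  b b b b b b b b b b b b b B B B   (applied B -> b)
  Step 29: b b b b b b b b b b b b b B B B  =>  b b b b b b b b b b b b b B B B B   (applied B -> B B)
  Step 30: b b b b b b b b b b b b b B B B B  =>  b b b b b b b b b b b b b b B B B   (applied B -> b)
  Step 31: b b b b b b b b b b b b b b B B B  =>  b b b b b b b b b b b b b b b B B   (applied B -> b)
  Step 32: b b b b b b b b b b b b b b b B B  =>  b b b b b b b b b b b b b b b b B   (applied B -> b)
  Step 33: b b b b b b b b b b b b b b b b B  =>  b b b b b b b b b b b b b b b b b   (applied B -> b)
Final yield: b b b b b b b b b b b b b b b b b
Total rewrite steps: 33

33


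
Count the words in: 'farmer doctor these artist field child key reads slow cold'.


Counting words by splitting on spaces:
  Word 1: 'farmer'
  Word 2: 'doctor'
  Word 3: 'these'
  Word 4: 'artist'
  Word 5: 'field'
  Word 6: 'child'
  Word 7: 'key'
  Word 8: 'reads'
  Word 9: 'slow'
  Word 10: 'cold'
Total words: 10

10


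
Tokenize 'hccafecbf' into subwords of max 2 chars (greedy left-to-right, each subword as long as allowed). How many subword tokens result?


'hccafecbf' has 9 characters.
Chunking with max size 2:
  Chunk 1: 'hc' (positions 0-1)
  Chunk 2: 'ca' (positions 2-3)
  Chunk 3: 'fe' (positions 4-5)
  Chunk 4: 'cb' (positions 6-7)
  Chunk 5: 'f' (positions 8-8)
Total chunks: ceil(9 / 2) = 5

5


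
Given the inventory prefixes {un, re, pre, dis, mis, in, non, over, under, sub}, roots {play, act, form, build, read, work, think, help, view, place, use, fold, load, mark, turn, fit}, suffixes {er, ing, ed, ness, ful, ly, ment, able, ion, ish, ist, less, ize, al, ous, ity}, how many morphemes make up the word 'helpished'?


Segmenting 'helpished' against the inventory:
  'help' -> root (morpheme 1)
  'ish' -> suffix (morpheme 2)
  'ed' -> suffix (morpheme 3)
Total morphemes: 3

3


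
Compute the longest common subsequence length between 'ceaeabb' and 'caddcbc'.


DP table for LCS of 'ceaeabb' and 'caddcbc':
       c  a  d  d  c  b  c
    0  0  0  0  0  0  0  0
  c 0  1  1  1  1  1  1  1
  e 0  1  1  1  1  1  1  1
  a 0  1  2  2  2  2  2  2
  e 0  1  2  2  2  2  2  2
  a 0  1  2  2  2  2  2  2
  b 0  1  2  2  2  2  3  3
  b 0  1  2  2  2  2  3  3
LCS: 'cab'
LCS length = 3

3


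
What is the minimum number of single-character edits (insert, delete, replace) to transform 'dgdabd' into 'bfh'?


Building DP table for s1='dgdabd' (len 6) and s2='bfh' (len 3):
       b  f  h
    0  1  2  3
  d 1  1  2  3
  g 2  2  2  3
  d 3  3  3  3
  a 4  4  4  4
  b 5  4  5  5
  d 6  5  5  6
Edit distance = dp[6][3] = 6

6


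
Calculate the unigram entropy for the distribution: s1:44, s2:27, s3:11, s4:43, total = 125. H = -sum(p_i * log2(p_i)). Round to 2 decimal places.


Computing entropy H = -sum(p_i * log2(p_i)):
  s1: p = 44/125 = 0.3520, -p*log2(p) = 0.5302
  s2: p = 27/125 = 0.2160, -p*log2(p) = 0.4776
  s3: p = 11/125 = 0.0880, -p*log2(p) = 0.3086
  s4: p = 43/125 = 0.3440, -p*log2(p) = 0.5296
H = sum of terms = 1.8460
Rounded to 2 decimals: 1.85

1.85


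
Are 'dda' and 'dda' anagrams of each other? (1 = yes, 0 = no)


Sort characters of 'dda': 'add'
Sort characters of 'dda': 'add'
Sorted forms match -> they ARE anagrams
Result: 1

1


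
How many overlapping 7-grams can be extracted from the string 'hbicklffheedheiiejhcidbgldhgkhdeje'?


String 'hbicklffheedheiiejhcidbgldhgkhdeje' has length L = 34.
Number of overlapping n-grams = L - n + 1
Substituting: 34 - 7 + 1 = 28

28


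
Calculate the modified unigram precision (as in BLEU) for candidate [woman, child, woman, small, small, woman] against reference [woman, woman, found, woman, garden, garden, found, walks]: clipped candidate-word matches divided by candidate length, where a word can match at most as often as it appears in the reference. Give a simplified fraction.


Reference word counts: {'found': 2, 'garden': 2, 'walks': 1, 'woman': 3}
Checking each candidate word (with clipping):
  'woman' -> in reference (ref count 3, used 1/3) -> match (matches: 1)
  'child' -> not in reference -> no match (matches: 1)
  'woman' -> in reference (ref count 3, used 2/3) -> match (matches: 2)
  'small' -> not in reference -> no match (matches: 2)
  'small' -> not in reference -> no match (matches: 2)
  'woman' -> in reference (ref count 3, used 3/3) -> match (matches: 3)
Clipped matches: 3, Candidate length: 6
Precision = 3/6 = 1/2

1/2


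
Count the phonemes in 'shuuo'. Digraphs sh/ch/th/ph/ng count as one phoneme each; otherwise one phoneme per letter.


Parsing 'shuuo' greedily, digraphs first:
  'sh' -> digraph (1 consonant phoneme) (phonemes so far: 1)
  'u' -> vowel phoneme (phonemes so far: 2)
  'u' -> vowel phoneme (phonemes so far: 3)
  'o' -> vowel phoneme (phonemes so far: 4)
Total phonemes: 4

4


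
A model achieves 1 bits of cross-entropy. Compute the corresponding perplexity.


Perplexity formula: PP = 2^H
H = 1
PP = 2^1
Steps: 2^1 = 2
PP = 2

2


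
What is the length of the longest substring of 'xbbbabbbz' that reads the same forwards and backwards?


Scanning 'xbbbabbbz' for palindromic substrings.
Substring at positions 1-7: 'bbbabbb'.
Check: reverse('bbbabbb') = 'bbbabbb' -> palindrome confirmed.
Neighbouring characters ('x' / 'z') break symmetry, so it cannot extend further.
No longer palindromic substring exists; longest length = 7

7


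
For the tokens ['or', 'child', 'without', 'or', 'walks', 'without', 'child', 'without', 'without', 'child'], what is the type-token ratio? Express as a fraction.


Tokens: 10
Unique types: ('child', 'or', 'walks', 'without') = 4
TTR = 4/10
Simplify: divide both by 2 -> 2/5
TTR = 2/5

2/5


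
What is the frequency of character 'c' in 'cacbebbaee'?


Scanning 'cacbebbaee' for 'c':
  Position 0: 'c' -> MATCH (count: 1)
  Position 2: 'c' -> MATCH (count: 2)
Total occurrences of 'c': 2

2


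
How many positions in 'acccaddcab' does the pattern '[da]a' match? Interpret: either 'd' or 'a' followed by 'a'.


Pattern: [da]a means either 'd' or 'a' followed by 'a'.
Scanning 'acccaddcab' position-by-position:
  Pos 0: window 'ac' -> no
  Pos 1: window 'cc' -> no
  Pos 2: window 'cc' -> no
  Pos 3: window 'ca' -> no
  Pos 4: window 'ad' -> no
  Pos 5: window 'dd' -> no
  Pos 6: window 'dc' -> no
  Pos 7: window 'ca' -> no
  Pos 8: window 'ab' -> no
  Pos 9: window 'b' -> no
Total matches: 0

0


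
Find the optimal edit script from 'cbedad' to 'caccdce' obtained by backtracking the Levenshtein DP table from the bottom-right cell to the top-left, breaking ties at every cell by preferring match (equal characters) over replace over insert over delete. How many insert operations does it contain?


Edit distance = 5. Backtracking from cell (6, 7) with preference match > replace > insert > delete,
then listing the resulting alignment 'cbedad' -> 'caccdce' left to right:
  Step 1: keep 'c'
  Step 2: insert 'a' [insertion #1]
  Step 3: replace b->c
  Step 4: replace e->c
  Step 5: keep 'd'
  Step 6: replace a->c
  Step 7: replace d->e
Total insertions: 1

1


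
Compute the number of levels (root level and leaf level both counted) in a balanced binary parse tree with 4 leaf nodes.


In a balanced binary tree with n leaves the deepest leaf is ceil(log2(n)) edges below the root,
so counting node levels inclusive of root and leaves gives ceil(log2(n)) + 1 levels.
log2(4) = 2.0000
ceil(2.0000) = 2
levels = 2 + 1 = 3

3


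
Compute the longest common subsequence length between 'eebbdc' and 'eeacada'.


DP table for LCS of 'eebbdc' and 'eeacada':
       e  e  a  c  a  d  a
    0  0  0  0  0  0  0  0
  e 0  1  1  1  1  1  1  1
  e 0  1  2  2  2  2  2  2
  b 0  1  2  2  2  2  2  2
  b 0  1  2  2  2  2  2  2
  d 0  1  2  2  2  2  3  3
  c 0  1  2  2  3  3  3  3
LCS: 'eed'
LCS length = 3

3


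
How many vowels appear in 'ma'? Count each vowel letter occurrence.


Scanning each character of 'ma':
  Position 1: 'm' -> consonant (running count: 0)
  Position 2: 'a' -> vowel (running count: 1)
Total vowels: 1

1


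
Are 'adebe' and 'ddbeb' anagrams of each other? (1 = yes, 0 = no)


Sort characters of 'adebe': 'abdee'
Sort characters of 'ddbeb': 'bbdde'
Sorted forms differ -> they are NOT anagrams
Result: 0

0


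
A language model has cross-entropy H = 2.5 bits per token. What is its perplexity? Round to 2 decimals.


Perplexity formula: PP = 2^H
H = 2.5
PP = 2^2.5
Decompose: 2^2.5 = 2^2 * 2^0.5 = 2^2 * sqrt(2)
2^2 = 4, sqrt(2) ~ 1.4142136
PP ~ 4 * 1.4142136 = 5.6568544
Rounded to 2 decimals: 5.66

5.66


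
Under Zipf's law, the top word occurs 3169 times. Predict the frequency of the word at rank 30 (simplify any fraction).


Zipf's law: freq(rank) = f1 / rank
f1 = 3169, rank = 30
freq = 3169 / 30
GCD(3169, 30) = 1
Simplified: 3169/30

3169/30


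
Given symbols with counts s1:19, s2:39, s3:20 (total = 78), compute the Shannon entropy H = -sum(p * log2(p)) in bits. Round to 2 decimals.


Computing entropy H = -sum(p_i * log2(p_i)):
  s1: p = 19/78 = 0.2436, -p*log2(p) = 0.4963
  s2: p = 39/78 = 0.5000, -p*log2(p) = 0.5000
  s3: p = 20/78 = 0.2564, -p*log2(p) = 0.5035
H = sum of terms = 1.4998
Rounded to 2 decimals: 1.50

1.50


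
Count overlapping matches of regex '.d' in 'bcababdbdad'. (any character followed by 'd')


Pattern: .d means any character followed by 'd'.
Scanning 'bcababdbdad' position-by-position:
  Pos 0: window 'bc' -> no
  Pos 1: window 'ca' -> no
  Pos 2: window 'ab' -> no
  Pos 3: window 'ba' -> no
  Pos 4: window 'ab' -> no
  Pos 5: window 'bd' -> MATCH
  Pos 6: window 'db' -> no
  Pos 7: window 'bd' -> MATCH
  Pos 8: window 'da' -> no
  Pos 9: window 'ad' -> MATCH
  Pos 10: window 'd' -> no
Total matches: 3

3


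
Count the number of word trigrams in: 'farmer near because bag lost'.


Word trigrams from [5] words:
  Trigram 1: (farmer near because)
  Trigram 2: (near because bag)
  Trigram 3: (because bag lost)
Total word trigrams: 5 - 2 = 3

3


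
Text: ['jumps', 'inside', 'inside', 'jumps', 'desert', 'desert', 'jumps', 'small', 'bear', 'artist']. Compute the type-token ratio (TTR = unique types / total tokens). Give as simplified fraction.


Tokens: 10
Unique types: ('artist', 'bear', 'desert', 'inside', 'jumps', 'small') = 6
TTR = 6/10
Simplify: divide both by 2 -> 3/5
TTR = 3/5

3/5


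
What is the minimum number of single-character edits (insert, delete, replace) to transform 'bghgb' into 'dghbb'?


Building DP table for s1='bghgb' (len 5) and s2='dghbb' (len 5):
       d  g  h  b  b
    0  1  2  3  4  5
  b 1  1  2  3  3  4
  g 2  2  1  2  3  4
  h 3  3  2  1  2  3
  g 4  4  3  2  2  3
  b 5  5  4  3  2  2
Edit distance = dp[5][5] = 2

2


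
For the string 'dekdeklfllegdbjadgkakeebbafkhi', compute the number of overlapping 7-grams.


String 'dekdeklfllegdbjadgkakeebbafkhi' has length L = 30.
Number of overlapping n-grams = L - n + 1
Substituting: 30 - 7 + 1 = 24

24


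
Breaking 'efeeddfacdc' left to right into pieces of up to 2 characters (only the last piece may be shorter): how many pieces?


'efeeddfacdc' has 11 characters.
Chunking with max size 2:
  Chunk 1: 'ef' (positions 0-1)
  Chunk 2: 'ee' (positions 2-3)
  Chunk 3: 'dd' (positions 4-5)
  Chunk 4: 'fa' (positions 6-7)
  Chunk 5: 'cd' (positions 8-9)
  Chunk 6: 'c' (positions 10-10)
Total chunks: ceil(11 / 2) = 6

6


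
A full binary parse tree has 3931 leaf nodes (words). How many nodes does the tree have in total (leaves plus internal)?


Leaf nodes (terminals): 3931
Internal nodes = n - 1 = 3931 - 1 = 3930
Total = leaves + internal = 3931 + 3930 = 7861

7861


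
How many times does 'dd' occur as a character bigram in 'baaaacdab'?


Scanning 'baaaacdab' for bigram 'dd':
  Position 0: 'ba' -> no
  Position 1: 'aa' -> no
  Position 2: 'aa' -> no
  Position 3: 'aa' -> no
  Position 4: 'ac' -> no
  Position 5: 'cd' -> no
  Position 6: 'da' -> no
  Position 7: 'ab' -> no
Total matches: 0

0


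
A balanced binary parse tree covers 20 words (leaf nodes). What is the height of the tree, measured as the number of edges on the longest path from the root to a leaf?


In a balanced binary tree with n leaves the deepest leaf is ceil(log2(n)) edges below the root.
log2(20) = 4.3219
ceil(4.3219) = 5
height (edges) = 5

5


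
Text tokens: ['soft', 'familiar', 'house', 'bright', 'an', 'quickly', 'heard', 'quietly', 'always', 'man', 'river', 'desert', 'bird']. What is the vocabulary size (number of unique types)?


Listing all tokens and tracking unique types:
  Token 1: 'soft' -> NEW (unique so far: 1)
  Token 2: 'familiar' -> NEW (unique so far: 2)
  Token 3: 'house' -> NEW (unique so far: 3)
  Token 4: 'bright' -> NEW (unique so far: 4)
  Token 5: 'an' -> NEW (unique so far: 5)
  Token 6: 'quickly' -> NEW (unique so far: 6)
  Token 7: 'heard' -> NEW (unique so far: 7)
  Token 8: 'quietly' -> NEW (unique so far: 8)
  Token 9: 'always' -> NEW (unique so far: 9)
  Token 10: 'man' -> NEW (unique so far: 10)
  Token 11: 'river' -> NEW (unique so far: 11)
  Token 12: 'desert' -> NEW (unique so far: 12)
  Token 13: 'bird' -> NEW (unique so far: 13)
Unique types: ('always', 'an', 'bird', 'bright', 'desert', 'familiar', 'heard', 'house', 'man', 'quickly', 'quietly', 'river', 'soft')
Vocabulary size: 13

13


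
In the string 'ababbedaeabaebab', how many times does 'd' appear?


Scanning 'ababbedaeabaebab' for 'd':
  Position 6: 'd' -> MATCH (count: 1)
Total occurrences of 'd': 1

1


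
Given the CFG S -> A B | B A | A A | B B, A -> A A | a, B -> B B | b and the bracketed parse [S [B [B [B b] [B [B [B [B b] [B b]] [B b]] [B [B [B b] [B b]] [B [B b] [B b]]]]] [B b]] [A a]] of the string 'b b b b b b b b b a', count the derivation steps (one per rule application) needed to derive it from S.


Every bracketed nonterminal node [X ...] in the tree is produced by exactly one rule application.
Reading the tree off as a leftmost derivation:
  Step 1: S  =>  B A   (applied S -> B A)
  Step 2: B A  =>  B B A   (applied B -> B B)
  Step 3: B B A  =>  B B B A   (applied B -> B B)
  Step 4: B B B A  =>  b B B A   (applied B -> b)
  Step 5: b B B A  =>  b B B B A   (applied B -> B B)
  Step 6: b B B B A  =>  b B B B B A   (applied B -> B B)
  Step 7: b B B B B A  =>  b B B B B B A   (applied B -> B B)
  Step 8: b B B B B B A  =>  b b B B B B A   (applied B -> b)
  Step 9: b b B B B B A  =>  b b b B B B A   (applied B -> b)
  Step 10: b b b B B B A  =>  b b b b B B A   (applied B -> b)
  Step 11: b b b b B B A  =>  b b b b B B B A   (applied B -> B B)
  Step 12: b b b b B B B A  =>  b b b b B B B B A   (applied B -> B B)
  Step 13: b b b b B B B B A  =>  b b b b b B B B A   (applied B -> b)
  Step 14: b b b b b B B B A  =>  b b b b b b B B A   (applied B -> b)
  Step 15: b b b b b b B B A  =>  b b b b b b B B B A   (applied B -> B B)
  Step 16: b b b b b b B B B A  =>  b b b b b b b B B A   (applied B -> b)
  Step 17: b b b b b b b B B A  =>  b b b b b b b b B A   (applied B -> b)
  Step 18: b b b b b b b b B A  =>  b b b b b b b b b A   (applied B -> b)
  Step 19: b b b b b b b b b A  =>  b b b b b b b b b a   (applied A -> a)
Final yield: b b b b b b b b b a
Total rewrite steps: 19

19


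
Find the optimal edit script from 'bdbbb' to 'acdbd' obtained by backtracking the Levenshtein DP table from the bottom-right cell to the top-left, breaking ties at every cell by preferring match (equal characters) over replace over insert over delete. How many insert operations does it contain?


Edit distance = 4. Backtracking from cell (5, 5) with preference match > replace > insert > delete,
then listing the resulting alignment 'bdbbb' -> 'acdbd' left to right:
  Step 1: replace b->a
  Step 2: replace d->c
  Step 3: replace b->d
  Step 4: keep 'b'
  Step 5: replace b->d
Total insertions: 0

0


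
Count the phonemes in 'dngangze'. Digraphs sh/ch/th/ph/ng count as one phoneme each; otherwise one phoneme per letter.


Parsing 'dngangze' greedily, digraphs first:
  'd' -> consonant phoneme (phonemes so far: 1)
  'ng' -> digraph (1 consonant phoneme) (phonemes so far: 2)
  'a' -> vowel phoneme (phonemes so far: 3)
  'ng' -> digraph (1 consonant phoneme) (phonemes so far: 4)
  'z' -> consonant phoneme (phonemes so far: 5)
  'e' -> vowel phoneme (phonemes so far: 6)
Total phonemes: 6

6


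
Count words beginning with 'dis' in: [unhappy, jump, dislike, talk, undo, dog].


Checking each word for prefix 'dis':
  'unhappy' -> no (count: 0)
  'jump' -> no (count: 0)
  'dislike' -> YES, starts with 'dis' (count: 1)
  'talk' -> no (count: 1)
  'undo' -> no (count: 1)
  'dog' -> no (count: 1)
Total with prefix 'dis': 1

1


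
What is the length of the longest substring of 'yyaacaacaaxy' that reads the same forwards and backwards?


Scanning 'yyaacaacaaxy' for palindromic substrings.
Substring at positions 2-9: 'aacaacaa'.
Check: reverse('aacaacaa') = 'aacaacaa' -> palindrome confirmed.
Neighbouring characters ('y' / 'x') break symmetry, so it cannot extend further.
No longer palindromic substring exists; longest length = 8

8


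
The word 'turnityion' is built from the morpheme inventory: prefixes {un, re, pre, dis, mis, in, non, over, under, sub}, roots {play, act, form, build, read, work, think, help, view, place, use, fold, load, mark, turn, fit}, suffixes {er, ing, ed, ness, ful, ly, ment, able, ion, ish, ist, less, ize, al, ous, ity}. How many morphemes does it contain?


Segmenting 'turnityion' against the inventory:
  'turn' -> root (morpheme 1)
  'ity' -> suffix (morpheme 2)
  'ion' -> suffix (morpheme 3)
Total morphemes: 3

3


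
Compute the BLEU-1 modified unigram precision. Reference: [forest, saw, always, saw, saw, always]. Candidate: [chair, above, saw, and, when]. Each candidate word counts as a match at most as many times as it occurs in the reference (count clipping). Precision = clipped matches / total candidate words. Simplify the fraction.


Reference word counts: {'always': 2, 'forest': 1, 'saw': 3}
Checking each candidate word (with clipping):
  'chair' -> not in reference -> no match (matches: 0)
  'above' -> not in reference -> no match (matches: 0)
  'saw' -> in reference (ref count 3, used 1/3) -> match (matches: 1)
  'and' -> not in reference -> no match (matches: 1)
  'when' -> not in reference -> no match (matches: 1)
Clipped matches: 1, Candidate length: 5
Precision = 1/5

1/5


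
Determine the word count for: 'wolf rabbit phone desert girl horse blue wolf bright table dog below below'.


Counting words by splitting on spaces:
  Word 1: 'wolf'
  Word 2: 'rabbit'
  Word 3: 'phone'
  Word 4: 'desert'
  Word 5: 'girl'
  Word 6: 'horse'
  Word 7: 'blue'
  Word 8: 'wolf'
  Word 9: 'bright'
  Word 10: 'table'
  Word 11: 'dog'
  Word 12: 'below'
  Word 13: 'below'
Total words: 13

13


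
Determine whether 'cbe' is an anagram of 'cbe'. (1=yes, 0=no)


Sort characters of 'cbe': 'bce'
Sort characters of 'cbe': 'bce'
Sorted forms match -> they ARE anagrams
Result: 1

1


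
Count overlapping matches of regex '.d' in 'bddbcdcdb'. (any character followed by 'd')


Pattern: .d means any character followed by 'd'.
Scanning 'bddbcdcdb' position-by-position:
  Pos 0: window 'bd' -> MATCH
  Pos 1: window 'dd' -> MATCH
  Pos 2: window 'db' -> no
  Pos 3: window 'bc' -> no
  Pos 4: window 'cd' -> MATCH
  Pos 5: window 'dc' -> no
  Pos 6: window 'cd' -> MATCH
  Pos 7: window 'db' -> no
  Pos 8: window 'b' -> no
Total matches: 4

4


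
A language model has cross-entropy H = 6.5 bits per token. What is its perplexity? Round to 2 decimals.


Perplexity formula: PP = 2^H
H = 6.5
PP = 2^6.5
Decompose: 2^6.5 = 2^6 * 2^0.5 = 2^6 * sqrt(2)
2^6 = 64, sqrt(2) ~ 1.4142136
PP ~ 64 * 1.4142136 = 90.5096704
Rounded to 2 decimals: 90.51

90.51


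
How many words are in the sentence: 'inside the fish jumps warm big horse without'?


Counting words by splitting on spaces:
  Word 1: 'inside'
  Word 2: 'the'
  Word 3: 'fish'
  Word 4: 'jumps'
  Word 5: 'warm'
  Word 6: 'big'
  Word 7: 'horse'
  Word 8: 'without'
Total words: 8

8


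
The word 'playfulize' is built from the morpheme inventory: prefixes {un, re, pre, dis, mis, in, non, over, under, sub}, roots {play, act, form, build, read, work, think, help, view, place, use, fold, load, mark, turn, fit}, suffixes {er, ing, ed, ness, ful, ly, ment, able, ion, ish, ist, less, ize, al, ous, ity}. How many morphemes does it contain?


Segmenting 'playfulize' against the inventory:
  'play' -> root (morpheme 1)
  'ful' -> suffix (morpheme 2)
  'ize' -> suffix (morpheme 3)
Total morphemes: 3

3


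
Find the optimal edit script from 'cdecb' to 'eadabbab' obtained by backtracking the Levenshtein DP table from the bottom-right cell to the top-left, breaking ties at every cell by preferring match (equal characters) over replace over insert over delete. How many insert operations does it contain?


Edit distance = 6. Backtracking from cell (5, 8) with preference match > replace > insert > delete,
then listing the resulting alignment 'cdecb' -> 'eadabbab' left to right:
  Step 1: insert 'e' [insertion #1]
  Step 2: replace c->a
  Step 3: keep 'd'
  Step 4: insert 'a' [insertion #2]
  Step 5: insert 'b' [insertion #3]
  Step 6: replace e->b
  Step 7: replace c->a
  Step 8: keep 'b'
Total insertions: 3

3


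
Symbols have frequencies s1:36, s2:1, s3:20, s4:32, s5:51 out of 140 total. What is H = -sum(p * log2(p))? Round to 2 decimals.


Computing entropy H = -sum(p_i * log2(p_i)):
  s1: p = 36/140 = 0.2571, -p*log2(p) = 0.5038
  s2: p = 1/140 = 0.0071, -p*log2(p) = 0.0509
  s3: p = 20/140 = 0.1429, -p*log2(p) = 0.4011
  s4: p = 32/140 = 0.2286, -p*log2(p) = 0.4867
  s5: p = 51/140 = 0.3643, -p*log2(p) = 0.5307
H = sum of terms = 1.9732
Rounded to 2 decimals: 1.97

1.97


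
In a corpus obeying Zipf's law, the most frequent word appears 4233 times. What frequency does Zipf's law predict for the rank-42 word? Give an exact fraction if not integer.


Zipf's law: freq(rank) = f1 / rank
f1 = 4233, rank = 42
freq = 4233 / 42
GCD(4233, 42) = 3
Simplified: 1411/14

1411/14


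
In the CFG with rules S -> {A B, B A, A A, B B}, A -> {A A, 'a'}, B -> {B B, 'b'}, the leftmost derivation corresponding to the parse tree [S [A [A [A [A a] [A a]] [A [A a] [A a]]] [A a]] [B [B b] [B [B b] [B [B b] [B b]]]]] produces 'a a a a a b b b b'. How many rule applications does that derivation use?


Every bracketed nonterminal node [X ...] in the tree is produced by exactly one rule application.
Reading the tree off as a leftmost derivation:
  Step 1: S  =>  A B   (applied S -> A B)
  Step 2: A B  =>  A A B   (applied A -> A A)
  Step 3: A A B  =>  A A A B   (applied A -> A A)
  Step 4: A A A B  =>  A A A A B   (applied A -> A A)
  Step 5: A A A A B  =>  a A A A B   (applied A -> a)
  Step 6: a A A A B  =>  a a A A B   (applied A -> a)
  Step 7: a a A A B  =>  a a A A A B   (applied A -> A A)
  Step 8: a a A A A B  =>  a a a A A B   (applied A -> a)
  Step 9: a a a A A B  =>  a a a a A B   (applied A -> a)
  Step 10: a a a a A B  =>  a a a a a B   (applied A -> a)
  Step 11: a a a a a B  =>  a a a a a B B   (applied B -> B B)
  Step 12: a a a a a B B  =>  a a a a a b B   (applied B -> b)
  Step 13: a a a a a b B  =>  a a a a a b B B   (applied B -> B B)
  Step 14: a a a a a b B B  =>  a a a a a b b B   (applied B -> b)
  Step 15: a a a a a b b B  =>  a a a a a b b B B   (applied B -> B B)
  Step 16: a a a a a b b B B  =>  a a a a a b b b B   (applied B -> b)
  Step 17: a a a a a b b b B  =>  a a a a a b b b b   (applied B -> b)
Final yield: a a a a a b b b b
Total rewrite steps: 17

17


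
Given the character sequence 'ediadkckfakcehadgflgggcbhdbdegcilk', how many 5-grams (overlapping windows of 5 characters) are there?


String 'ediadkckfakcehadgflgggcbhdbdegcilk' has length L = 34.
Number of overlapping n-grams = L - n + 1
Substituting: 34 - 5 + 1 = 30

30


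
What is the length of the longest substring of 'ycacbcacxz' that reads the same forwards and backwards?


Scanning 'ycacbcacxz' for palindromic substrings.
Substring at positions 1-7: 'cacbcac'.
Check: reverse('cacbcac') = 'cacbcac' -> palindrome confirmed.
Neighbouring characters ('y' / 'x') break symmetry, so it cannot extend further.
No longer palindromic substring exists; longest length = 7

7


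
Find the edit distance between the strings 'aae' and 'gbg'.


Building DP table for s1='aae' (len 3) and s2='gbg' (len 3):
       g  b  g
    0  1  2  3
  a 1  1  2  3
  a 2  2  2  3
  e 3  3  3  3
Edit distance = dp[3][3] = 3

3


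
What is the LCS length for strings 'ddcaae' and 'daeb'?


DP table for LCS of 'ddcaae' and 'daeb':
       d  a  e  b
    0  0  0  0  0
  d 0  1  1  1  1
  d 0  1  1  1  1
  c 0  1  1  1  1
  a 0  1  2  2  2
  a 0  1  2  2  2
  e 0  1  2  3  3
LCS: 'dae'
LCS length = 3

3


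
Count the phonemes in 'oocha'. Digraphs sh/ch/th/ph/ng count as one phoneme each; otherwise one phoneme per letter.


Parsing 'oocha' greedily, digraphs first:
  'o' -> vowel phoneme (phonemes so far: 1)
  'o' -> vowel phoneme (phonemes so far: 2)
  'ch' -> digraph (1 consonant phoneme) (phonemes so far: 3)
  'a' -> vowel phoneme (phonemes so far: 4)
Total phonemes: 4

4


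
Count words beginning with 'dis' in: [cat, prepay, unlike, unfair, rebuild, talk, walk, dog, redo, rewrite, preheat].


Checking each word for prefix 'dis':
  'cat' -> no (count: 0)
  'prepay' -> no (count: 0)
  'unlike' -> no (count: 0)
  'unfair' -> no (count: 0)
  'rebuild' -> no (count: 0)
  'talk' -> no (count: 0)
  'walk' -> no (count: 0)
  'dog' -> no (count: 0)
  'redo' -> no (count: 0)
  'rewrite' -> no (count: 0)
  'preheat' -> no (count: 0)
Total with prefix 'dis': 0

0


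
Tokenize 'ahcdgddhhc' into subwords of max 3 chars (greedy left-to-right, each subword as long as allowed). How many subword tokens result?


'ahcdgddhhc' has 10 characters.
Chunking with max size 3:
  Chunk 1: 'ahc' (positions 0-2)
  Chunk 2: 'dgd' (positions 3-5)
  Chunk 3: 'dhh' (positions 6-8)
  Chunk 4: 'c' (positions 9-9)
Total chunks: ceil(10 / 3) = 4

4


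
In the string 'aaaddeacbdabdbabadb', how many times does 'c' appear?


Scanning 'aaaddeacbdabdbabadb' for 'c':
  Position 7: 'c' -> MATCH (count: 1)
Total occurrences of 'c': 1

1


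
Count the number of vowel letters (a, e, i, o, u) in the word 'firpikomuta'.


Scanning each character of 'firpikomuta':
  Position 1: 'f' -> consonant (running count: 0)
  Position 2: 'i' -> vowel (running count: 1)
  Position 3: 'r' -> consonant (running count: 1)
  Position 4: 'p' -> consonant (running count: 1)
  Position 5: 'i' -> vowel (running count: 2)
  Position 6: 'k' -> consonant (running count: 2)
  Position 7: 'o' -> vowel (running count: 3)
  Position 8: 'm' -> consonant (running count: 3)
  Position 9: 'u' -> vowel (running count: 4)
  Position 10: 't' -> consonant (running count: 4)
  Position 11: 'a' -> vowel (running count: 5)
Total vowels: 5

5


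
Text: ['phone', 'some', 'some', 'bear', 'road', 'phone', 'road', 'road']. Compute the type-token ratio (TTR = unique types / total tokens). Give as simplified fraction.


Tokens: 8
Unique types: ('bear', 'phone', 'road', 'some') = 4
TTR = 4/8
Simplify: divide both by 4 -> 1/2
TTR = 1/2

1/2


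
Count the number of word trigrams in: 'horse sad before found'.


Word trigrams from [4] words:
  Trigram 1: (horse sad before)
  Trigram 2: (sad before found)
Total word trigrams: 4 - 2 = 2

2


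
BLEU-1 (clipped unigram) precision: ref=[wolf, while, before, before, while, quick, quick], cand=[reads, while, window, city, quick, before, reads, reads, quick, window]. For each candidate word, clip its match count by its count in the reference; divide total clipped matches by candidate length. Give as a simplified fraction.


Reference word counts: {'before': 2, 'quick': 2, 'while': 2, 'wolf': 1}
Checking each candidate word (with clipping):
  'reads' -> not in reference -> no match (matches: 0)
  'while' -> in reference (ref count 2, used 1/2) -> match (matches: 1)
  'window' -> not in reference -> no match (matches: 1)
  'city' -> not in reference -> no match (matches: 1)
  'quick' -> in reference (ref count 2, used 1/2) -> match (matches: 2)
  'before' -> in reference (ref count 2, used 1/2) -> match (matches: 3)
  'reads' -> not in reference -> no match (matches: 3)
  'reads' -> not in reference -> no match (matches: 3)
  'quick' -> in reference (ref count 2, used 2/2) -> match (matches: 4)
  'window' -> not in reference -> no match (matches: 4)
Clipped matches: 4, Candidate length: 10
Precision = 4/10 = 2/5

2/5


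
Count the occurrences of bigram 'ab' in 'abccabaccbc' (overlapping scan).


Scanning 'abccabaccbc' for bigram 'ab':
  Position 0: 'ab' -> MATCH
  Position 1: 'bc' -> no
  Position 2: 'cc' -> no
  Position 3: 'ca' -> no
  Position 4: 'ab' -> MATCH
  Position 5: 'ba' -> no
  Position 6: 'ac' -> no
  Position 7: 'cc' -> no
  Position 8: 'cb' -> no
  Position 9: 'bc' -> no
Total matches: 2

2


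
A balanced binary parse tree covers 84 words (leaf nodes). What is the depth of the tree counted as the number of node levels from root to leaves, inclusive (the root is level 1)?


In a balanced binary tree with n leaves the deepest leaf is ceil(log2(n)) edges below the root,
so counting node levels inclusive of root and leaves gives ceil(log2(n)) + 1 levels.
log2(84) = 6.3923
ceil(6.3923) = 7
levels = 7 + 1 = 8

8


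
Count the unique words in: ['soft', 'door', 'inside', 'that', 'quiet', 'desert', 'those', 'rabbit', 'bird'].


Listing all tokens and tracking unique types:
  Token 1: 'soft' -> NEW (unique so far: 1)
  Token 2: 'door' -> NEW (unique so far: 2)
  Token 3: 'inside' -> NEW (unique so far: 3)
  Token 4: 'that' -> NEW (unique so far: 4)
  Token 5: 'quiet' -> NEW (unique so far: 5)
  Token 6: 'desert' -> NEW (unique so far: 6)
  Token 7: 'those' -> NEW (unique so far: 7)
  Token 8: 'rabbit' -> NEW (unique so far: 8)
  Token 9: 'bird' -> NEW (unique so far: 9)
Unique types: ('bird', 'desert', 'door', 'inside', 'quiet', 'rabbit', 'soft', 'that', 'those')
Vocabulary size: 9

9


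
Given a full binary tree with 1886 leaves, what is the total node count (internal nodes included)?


Leaf nodes (terminals): 1886
Internal nodes = n - 1 = 1886 - 1 = 1885
Total = leaves + internal = 1886 + 1885 = 3771

3771


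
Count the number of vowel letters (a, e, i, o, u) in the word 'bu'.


Scanning each character of 'bu':
  Position 1: 'b' -> consonant (running count: 0)
  Position 2: 'u' -> vowel (running count: 1)
Total vowels: 1

1


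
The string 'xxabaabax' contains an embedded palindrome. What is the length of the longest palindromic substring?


Scanning 'xxabaabax' for palindromic substrings.
Substring at positions 1-8: 'xabaabax'.
Check: reverse('xabaabax') = 'xabaabax' -> palindrome confirmed.
Neighbouring characters ('x' / '-') break symmetry, so it cannot extend further.
No longer palindromic substring exists; longest length = 8

8


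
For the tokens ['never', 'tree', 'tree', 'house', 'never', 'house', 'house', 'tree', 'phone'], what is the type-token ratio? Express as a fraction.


Tokens: 9
Unique types: ('house', 'never', 'phone', 'tree') = 4
TTR = 4/9
Already in lowest terms.

4/9


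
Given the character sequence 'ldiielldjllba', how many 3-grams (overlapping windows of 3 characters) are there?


String 'ldiielldjllba' has length L = 13.
Number of overlapping n-grams = L - n + 1
Substituting: 13 - 3 + 1 = 11

11


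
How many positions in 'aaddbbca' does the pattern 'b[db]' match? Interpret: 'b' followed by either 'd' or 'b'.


Pattern: b[db] means 'b' followed by either 'd' or 'b'.
Scanning 'aaddbbca' position-by-position:
  Pos 0: window 'aa' -> no
  Pos 1: window 'ad' -> no
  Pos 2: window 'dd' -> no
  Pos 3: window 'db' -> no
  Pos 4: window 'bb' -> MATCH
  Pos 5: window 'bc' -> no
  Pos 6: window 'ca' -> no
  Pos 7: window 'a' -> no
Total matches: 1

1


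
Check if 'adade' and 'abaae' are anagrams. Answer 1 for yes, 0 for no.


Sort characters of 'adade': 'aadde'
Sort characters of 'abaae': 'aaabe'
Sorted forms differ -> they are NOT anagrams
Result: 0

0


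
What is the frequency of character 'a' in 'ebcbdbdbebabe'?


Scanning 'ebcbdbdbebabe' for 'a':
  Position 10: 'a' -> MATCH (count: 1)
Total occurrences of 'a': 1

1


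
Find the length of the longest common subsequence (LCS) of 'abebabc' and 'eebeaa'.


DP table for LCS of 'abebabc' and 'eebeaa':
       e  e  b  e  a  a
    0  0  0  0  0  0  0
  a 0  0  0  0  0  1  1
  b 0  0  0  1  1  1  1
  e 0  1  1  1  2  2  2
  b 0  1  1  2  2  2  2
  a 0  1  1  2  2  3  3
  b 0  1  1  2  2  3  3
  c 0  1  1  2  2  3  3
LCS: 'bea'
LCS length = 3

3


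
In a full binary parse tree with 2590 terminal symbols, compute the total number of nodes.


Leaf nodes (terminals): 2590
Internal nodes = n - 1 = 2590 - 1 = 2589
Total = leaves + internal = 2590 + 2589 = 5179

5179


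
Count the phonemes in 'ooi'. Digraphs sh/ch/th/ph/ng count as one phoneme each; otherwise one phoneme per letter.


Parsing 'ooi' greedily, digraphs first:
  'o' -> vowel phoneme (phonemes so far: 1)
  'o' -> vowel phoneme (phonemes so far: 2)
  'i' -> vowel phoneme (phonemes so far: 3)
Total phonemes: 3

3


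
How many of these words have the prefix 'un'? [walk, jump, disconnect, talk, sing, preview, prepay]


Checking each word for prefix 'un':
  'walk' -> no (count: 0)
  'jump' -> no (count: 0)
  'disconnect' -> no (count: 0)
  'talk' -> no (count: 0)
  'sing' -> no (count: 0)
  'preview' -> no (count: 0)
  'prepay' -> no (count: 0)
Total with prefix 'un': 0

0
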